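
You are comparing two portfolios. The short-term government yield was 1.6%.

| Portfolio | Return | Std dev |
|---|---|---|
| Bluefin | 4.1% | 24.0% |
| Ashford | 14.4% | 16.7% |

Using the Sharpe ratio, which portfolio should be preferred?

Bluefin: Sharpe ratio = (4.1% − 1.6%) / 24.0% = 0.104
Ashford: Sharpe ratio = (14.4% − 1.6%) / 16.7% = 0.766
Highest: Ashford (0.766).

Ashford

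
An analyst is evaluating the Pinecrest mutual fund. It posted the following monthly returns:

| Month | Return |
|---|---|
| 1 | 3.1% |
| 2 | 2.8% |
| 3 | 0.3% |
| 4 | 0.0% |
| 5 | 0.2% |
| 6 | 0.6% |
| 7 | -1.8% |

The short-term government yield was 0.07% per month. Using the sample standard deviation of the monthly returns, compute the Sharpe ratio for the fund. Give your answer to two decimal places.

0.40

μ = (3.1 + 2.8 + 0.3 + 0 + 0.2 + 0.6 − 1.8) / 7 = 5.20 / 7 = 0.7429%
Σ(r − μ)² = 17.3171; sample σ = √(17.3171/6) = 1.6989%
Sharpe = (μ − rf) / σ = (0.7429 − 0.07) / 1.6989 = 0.6729 / 1.6989 = 0.3961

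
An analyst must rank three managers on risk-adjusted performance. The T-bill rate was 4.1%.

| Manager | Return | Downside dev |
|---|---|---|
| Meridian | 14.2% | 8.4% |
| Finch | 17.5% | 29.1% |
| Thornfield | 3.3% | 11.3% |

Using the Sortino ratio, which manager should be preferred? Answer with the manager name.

Meridian: Sortino ratio = (14.2% − 4.1%) / 8.4% = 1.202
Finch: Sortino ratio = (17.5% − 4.1%) / 29.1% = 0.460
Thornfield: Sortino ratio = (3.3% − 4.1%) / 11.3% = -0.071
Highest: Meridian (1.202).

Meridian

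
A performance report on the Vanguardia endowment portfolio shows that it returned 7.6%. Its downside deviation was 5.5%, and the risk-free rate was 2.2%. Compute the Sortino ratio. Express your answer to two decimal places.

0.98

Sortino = (Rp − Rf) / σd = (7.6% − 2.2%) / 5.5% = 5.40% / 5.5% = 0.9818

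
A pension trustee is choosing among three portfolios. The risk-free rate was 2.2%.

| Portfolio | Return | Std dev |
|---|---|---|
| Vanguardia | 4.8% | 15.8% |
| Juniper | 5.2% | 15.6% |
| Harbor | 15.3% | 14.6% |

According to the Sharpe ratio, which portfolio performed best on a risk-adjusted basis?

Vanguardia: Sharpe ratio = (4.8% − 2.2%) / 15.8% = 0.165
Juniper: Sharpe ratio = (5.2% − 2.2%) / 15.6% = 0.192
Harbor: Sharpe ratio = (15.3% − 2.2%) / 14.6% = 0.897
Highest: Harbor (0.897).

Harbor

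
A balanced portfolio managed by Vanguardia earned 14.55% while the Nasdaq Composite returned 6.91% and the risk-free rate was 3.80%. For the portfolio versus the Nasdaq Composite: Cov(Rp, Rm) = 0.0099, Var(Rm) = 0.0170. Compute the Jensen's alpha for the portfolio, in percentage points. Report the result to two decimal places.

β = Cov / Var = 0.0099 / 0.0170 = 0.5824
E[R] = Rf + β(Rm − Rf) = 3.80% + 0.5824 × (6.91% − 3.80%) = 5.6113%
α = Rp − E[R] = 14.55% − 5.6113% = 8.9387

8.94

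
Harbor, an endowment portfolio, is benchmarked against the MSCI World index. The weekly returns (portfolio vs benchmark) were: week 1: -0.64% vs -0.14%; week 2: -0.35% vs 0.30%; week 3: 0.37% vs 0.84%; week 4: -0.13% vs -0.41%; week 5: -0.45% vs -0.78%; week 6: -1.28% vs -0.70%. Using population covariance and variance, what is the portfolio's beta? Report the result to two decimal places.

r̄p = -0.4133%,  r̄m = -0.1483%
Cov = Σ(rp − r̄p)(rm − r̄m) / 6 = 0.2046
Var(rm) = Σ(rm − r̄m)² / 6 = 0.3249
β = Cov / Var = 0.2046 / 0.3249 = 0.6297

0.63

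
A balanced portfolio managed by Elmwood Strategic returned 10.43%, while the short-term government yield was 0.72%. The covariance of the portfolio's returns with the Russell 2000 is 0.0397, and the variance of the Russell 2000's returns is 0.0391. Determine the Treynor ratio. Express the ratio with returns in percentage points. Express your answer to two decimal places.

β = Cov / Var = 0.0397 / 0.0391 = 1.0153
Treynor = (Rp − Rf) / β = (10.43% − 0.72%) / 1.0153 = 9.71 / 1.0153 = 9.5637

9.56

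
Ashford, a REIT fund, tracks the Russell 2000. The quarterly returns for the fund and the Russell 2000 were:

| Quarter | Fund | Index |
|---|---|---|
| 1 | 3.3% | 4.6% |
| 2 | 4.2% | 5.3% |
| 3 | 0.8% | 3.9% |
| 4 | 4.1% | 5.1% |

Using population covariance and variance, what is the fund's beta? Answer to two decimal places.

r̄p = 3.1000%,  r̄m = 4.7250%
Cov = Σ(rp − r̄p)(rm − r̄m) / 4 = 0.7200
Var(rm) = Σ(rm − r̄m)² / 4 = 0.2919
β = Cov / Var = 0.7200 / 0.2919 = 2.4666

2.47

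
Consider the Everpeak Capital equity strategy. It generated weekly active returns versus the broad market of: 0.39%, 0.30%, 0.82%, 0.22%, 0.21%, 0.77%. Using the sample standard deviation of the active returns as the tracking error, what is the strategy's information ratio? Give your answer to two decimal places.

1.65

Mean return r̄ = 2.710 / 6 = 0.4517%
Sample σ = √[Σ(r − r̄)² / 5] = √[0.3759 / 5] = √0.0752 = 0.2742%
IR = r̄ / tracking error = 0.4517 / 0.2742 = 1.6473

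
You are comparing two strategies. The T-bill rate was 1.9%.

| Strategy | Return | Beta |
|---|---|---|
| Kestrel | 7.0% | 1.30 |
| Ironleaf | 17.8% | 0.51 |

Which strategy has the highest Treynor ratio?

Ironleaf

Kestrel: Treynor = (7.0% − 1.9%) / 1.30 = 3.923
Ironleaf: Treynor = (17.8% − 1.9%) / 0.51 = 31.176
Highest: Ironleaf (31.176).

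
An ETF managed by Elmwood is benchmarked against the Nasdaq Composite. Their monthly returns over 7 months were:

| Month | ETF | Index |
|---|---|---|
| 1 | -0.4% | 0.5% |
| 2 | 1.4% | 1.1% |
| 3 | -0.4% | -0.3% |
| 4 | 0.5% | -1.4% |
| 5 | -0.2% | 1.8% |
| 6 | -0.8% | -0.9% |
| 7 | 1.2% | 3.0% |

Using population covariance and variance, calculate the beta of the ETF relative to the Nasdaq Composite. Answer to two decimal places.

0.28

r̄p = 0.1857%,  r̄m = 0.5429%
Cov = Σ(rp − r̄p)(rm − r̄m) / 7 = 0.5735
Var(rm) = Σ(rm − r̄m)² / 7 = 2.0710
β = Cov / Var = 0.5735 / 2.0710 = 0.2769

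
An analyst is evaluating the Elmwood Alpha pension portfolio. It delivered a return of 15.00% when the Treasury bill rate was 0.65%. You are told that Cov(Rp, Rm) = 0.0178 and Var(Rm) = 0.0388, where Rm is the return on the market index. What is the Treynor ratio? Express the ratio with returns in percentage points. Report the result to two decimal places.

31.28

β = Cov / Var = 0.0178 / 0.0388 = 0.4588
Treynor = (Rp − Rf) / β = (15.00% − 0.65%) / 0.4588 = 14.35 / 0.4588 = 31.2772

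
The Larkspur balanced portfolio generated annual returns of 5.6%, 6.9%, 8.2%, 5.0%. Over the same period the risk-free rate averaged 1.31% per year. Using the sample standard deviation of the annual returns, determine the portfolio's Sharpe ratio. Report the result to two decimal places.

3.59

r̄ = (5.6 + 6.9 + 8.2 + 5) / 4 = 25.70 / 4 = 6.4250%
Σ(r − r̄)² = (5.6 − 6.4250)² + (6.9 − 6.4250)² + (8.2 − 6.4250)² + … = 6.0875
σ = √[6.0875 / 3] = 1.4245%
Sharpe = (r̄ − rf) / σ = (6.4250 − 1.31) / 1.4245 = 5.1150 / 1.4245 = 3.5907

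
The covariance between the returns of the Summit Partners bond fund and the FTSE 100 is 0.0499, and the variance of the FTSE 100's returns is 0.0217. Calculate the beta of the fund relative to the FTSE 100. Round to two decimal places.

β = Cov(Rp, Rm) / Var(Rm) = 0.0499 / 0.0217 = 2.2995

2.30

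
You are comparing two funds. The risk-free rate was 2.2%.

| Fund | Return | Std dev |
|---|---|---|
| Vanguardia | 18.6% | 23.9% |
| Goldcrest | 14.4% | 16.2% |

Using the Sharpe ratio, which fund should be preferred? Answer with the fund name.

Goldcrest

Vanguardia: Sharpe ratio = (18.6% − 2.2%) / 23.9% = 0.686
Goldcrest: Sharpe ratio = (14.4% − 2.2%) / 16.2% = 0.753
Highest: Goldcrest (0.753).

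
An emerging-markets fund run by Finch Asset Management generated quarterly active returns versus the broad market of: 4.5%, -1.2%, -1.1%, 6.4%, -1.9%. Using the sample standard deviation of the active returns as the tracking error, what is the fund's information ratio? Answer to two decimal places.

r̄ = (4.5 − 1.2 − 1.1 + 6.4 − 1.9) / 5 = 6.70 / 5 = 1.3400%
Σ(r − r̄)² = (4.5 − 1.3400)² + (-1.2 − 1.3400)² + … = 58.4920
σ = √[58.4920 / 4] = 3.8240%
IR = r̄ / tracking error = 1.3400 / 3.8240 = 0.3504

0.35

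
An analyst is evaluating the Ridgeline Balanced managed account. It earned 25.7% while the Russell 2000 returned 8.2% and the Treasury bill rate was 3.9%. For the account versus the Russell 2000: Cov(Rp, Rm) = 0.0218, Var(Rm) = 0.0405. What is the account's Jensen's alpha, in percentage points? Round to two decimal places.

19.49

β = Cov / Var = 0.0218 / 0.0405 = 0.5383
E[R] = Rf + β(Rm − Rf) = 3.9% + 0.5383 × (8.2% − 3.9%) = 6.2147%
α = Rp − E[R] = 25.7% − 6.2147% = 19.4853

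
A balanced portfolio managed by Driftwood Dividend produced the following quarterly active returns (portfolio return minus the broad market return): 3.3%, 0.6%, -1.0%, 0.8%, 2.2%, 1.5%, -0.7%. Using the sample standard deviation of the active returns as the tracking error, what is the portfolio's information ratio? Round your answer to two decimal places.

Mean return μ = 6.70 / 7 = 0.9571%
Sample σ = √[Σ(r − μ)² / 6] = √[14.0571 / 6] = √2.3429 = 1.5307%
IR = μ / tracking error = 0.9571 / 1.5307 = 0.6253

0.63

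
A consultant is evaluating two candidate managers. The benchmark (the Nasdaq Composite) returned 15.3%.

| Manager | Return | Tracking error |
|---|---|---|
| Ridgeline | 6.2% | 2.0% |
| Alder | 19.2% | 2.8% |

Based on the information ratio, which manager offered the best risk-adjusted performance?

Ridgeline: IR = (6.2% − 15.3%) / 2.0% = -4.550
Alder: IR = (19.2% − 15.3%) / 2.8% = 1.393
Highest: Alder (1.393).

Alder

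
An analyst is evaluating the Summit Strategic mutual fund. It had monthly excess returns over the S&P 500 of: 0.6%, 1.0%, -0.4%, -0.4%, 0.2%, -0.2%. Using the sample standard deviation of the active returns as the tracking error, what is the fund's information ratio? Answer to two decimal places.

Mean return r̄ = 0.80 / 6 = 0.1333%
Σ(r − r̄)² = (0.6 − 0.1333)² + (1 − 0.1333)² + (-0.4 − 0.1333)² + … = 1.6533
sample σ = √(1.6533 / 5) = √0.3307 = 0.5751%
IR = r̄ / tracking error = 0.1333 / 0.5751 = 0.2318

0.23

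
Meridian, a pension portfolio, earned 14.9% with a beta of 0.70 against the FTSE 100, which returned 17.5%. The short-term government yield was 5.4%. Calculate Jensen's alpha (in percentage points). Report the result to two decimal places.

CAPM expected return = Rf + β(Rm − Rf) = 5.4% + 0.70 × (17.5% − 5.4%) = 5.4 + 0.70 × 12.10 = 13.8700%
Jensen's α = Rp − E[R] = 14.9% − 13.8700% = 1.0300

1.03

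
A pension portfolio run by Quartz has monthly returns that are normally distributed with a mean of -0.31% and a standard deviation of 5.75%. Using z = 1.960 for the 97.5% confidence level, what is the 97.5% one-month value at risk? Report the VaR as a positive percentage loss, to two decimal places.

VaR (as % loss) = −(μ − z·σ) = −(-0.31% − 1.960 × 5.75%) = −(-11.5800%) = 11.5800%

11.58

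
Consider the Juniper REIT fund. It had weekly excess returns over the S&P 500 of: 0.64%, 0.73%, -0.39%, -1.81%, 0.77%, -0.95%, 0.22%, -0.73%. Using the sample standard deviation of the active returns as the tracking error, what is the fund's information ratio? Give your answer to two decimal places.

Mean return r̄ = -1.520 / 8 = -0.1900%
Σ(r − r̄)² = (0.64 − (-0.1900))² + (0.73 − (-0.1900))² + … = 6.1586
sample σ = √(6.1586 / 7) = √0.8798 = 0.9380%
IR = r̄ / tracking error = -0.1900 / 0.9380 = -0.2026

-0.20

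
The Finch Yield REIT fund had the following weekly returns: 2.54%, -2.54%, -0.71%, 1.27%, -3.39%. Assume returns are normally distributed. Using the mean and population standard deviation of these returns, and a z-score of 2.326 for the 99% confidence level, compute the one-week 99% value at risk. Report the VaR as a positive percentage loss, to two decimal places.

r̄ = (2.54 − 2.54 − 0.71 + 1.27 − 3.39) / 5 = -2.830 / 5 = -0.5660%
Σ(r − r̄)² = 24.9105; population σ = √(24.9105/5) = 2.2321%
VaR = −(r̄ − z·σ) = −(-0.5660 − 2.326 × 2.2321) = −(-5.7579) = 5.7579%

5.76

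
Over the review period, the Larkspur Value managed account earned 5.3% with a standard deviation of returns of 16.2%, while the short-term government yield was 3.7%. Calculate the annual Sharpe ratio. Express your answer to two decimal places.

0.10

Sharpe = (Rp − Rf) / σp = (5.3% − 3.7%) / 16.2% = 1.60% / 16.2% = 0.0988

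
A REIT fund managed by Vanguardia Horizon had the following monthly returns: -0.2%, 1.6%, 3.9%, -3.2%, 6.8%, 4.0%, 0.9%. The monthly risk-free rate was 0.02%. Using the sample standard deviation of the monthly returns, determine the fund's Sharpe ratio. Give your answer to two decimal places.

μ = (-0.2 + 1.6 + 3.9 − 3.2 + 6.8 + 4 + 0.9) / 7 = 13.80 / 7 = 1.9714%
Sample σ = √[Σ(r − μ)² / 6] = √[63.8943 / 6] = √10.6491 = 3.2633%
Sharpe = (μ − rf) / σ = (1.9714 − 0.02) / 3.2633 = 1.9514 / 3.2633 = 0.5980

0.60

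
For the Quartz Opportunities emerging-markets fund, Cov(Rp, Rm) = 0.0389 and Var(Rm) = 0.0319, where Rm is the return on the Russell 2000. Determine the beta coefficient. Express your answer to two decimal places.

1.22

β = Cov(Rp, Rm) / Var(Rm) = 0.0389 / 0.0319 = 1.2194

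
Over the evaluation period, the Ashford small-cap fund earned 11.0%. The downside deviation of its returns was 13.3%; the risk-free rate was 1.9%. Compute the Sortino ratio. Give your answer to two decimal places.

0.68

Sortino = (Rp − Rf) / σd = (11.0% − 1.9%) / 13.3% = 9.10% / 13.3% = 0.6842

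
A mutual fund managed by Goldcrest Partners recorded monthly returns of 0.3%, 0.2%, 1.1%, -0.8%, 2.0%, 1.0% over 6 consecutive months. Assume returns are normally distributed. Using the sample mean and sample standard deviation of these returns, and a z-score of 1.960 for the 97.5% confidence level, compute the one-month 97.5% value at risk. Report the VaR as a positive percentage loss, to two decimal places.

1.24

μ = (0.3 + 0.2 + 1.1 − 0.8 + 2 + 1) / 6 = 0.6333%
Σ(r − μ)² = (0.3 − 0.6333)² + (0.2 − 0.6333)² + (1.1 − 0.6333)² + … = 4.5733
σ = √[4.5733 / 5] = 0.9564%
VaR = −(μ − z·σ) = −(0.6333 − 1.960 × 0.9564) = −(-1.2412) = 1.2412%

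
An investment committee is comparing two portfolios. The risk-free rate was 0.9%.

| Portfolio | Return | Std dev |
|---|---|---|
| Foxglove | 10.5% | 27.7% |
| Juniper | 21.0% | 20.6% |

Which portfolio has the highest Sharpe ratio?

Foxglove: Sharpe ratio = (10.5% − 0.9%) / 27.7% = 0.347
Juniper: Sharpe ratio = (21.0% − 0.9%) / 20.6% = 0.976
Highest: Juniper (0.976).

Juniper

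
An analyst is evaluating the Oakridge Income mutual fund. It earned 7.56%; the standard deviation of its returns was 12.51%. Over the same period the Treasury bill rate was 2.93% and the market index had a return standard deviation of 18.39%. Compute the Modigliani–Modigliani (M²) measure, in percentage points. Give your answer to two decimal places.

9.74

Sharpe = (Rp − Rf) / σp = (7.56% − 2.93%) / 12.51% = 0.3701
M² = Rf + Sharpe × σm = 2.93% + 0.3701 × 18.39% = 9.7361%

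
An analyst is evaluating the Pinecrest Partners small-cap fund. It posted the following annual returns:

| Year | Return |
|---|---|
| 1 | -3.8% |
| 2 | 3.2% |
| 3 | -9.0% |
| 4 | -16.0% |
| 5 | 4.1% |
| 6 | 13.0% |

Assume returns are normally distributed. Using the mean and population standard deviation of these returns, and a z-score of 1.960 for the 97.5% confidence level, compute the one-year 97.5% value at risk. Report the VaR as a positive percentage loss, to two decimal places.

19.93

μ = (-3.8 + 3.2 − 9 − 16 + 4.1 + 13) / 6 = -1.4167%
Σ(r − μ)² = 535.4483; population σ = √(535.4483/6) = 9.4468%
VaR = −(μ − z·σ) = −(-1.4167 − 1.960 × 9.4468) = −(-19.9324) = 19.9324%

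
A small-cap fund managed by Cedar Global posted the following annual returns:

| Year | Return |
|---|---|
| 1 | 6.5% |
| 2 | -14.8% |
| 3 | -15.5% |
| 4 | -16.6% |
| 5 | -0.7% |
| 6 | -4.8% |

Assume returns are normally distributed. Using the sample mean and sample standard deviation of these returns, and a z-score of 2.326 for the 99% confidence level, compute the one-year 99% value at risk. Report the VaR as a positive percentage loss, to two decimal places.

29.70

r̄ = (6.5 − 14.8 − 15.5 − 16.6 − 0.7 − 4.8) / 6 = -45.90 / 6 = -7.6500%
Σ(r − r̄)² = 449.4950; sample σ = √(449.4950/5) = 9.4815%
VaR = −(r̄ − z·σ) = −(-7.6500 − 2.326 × 9.4815) = −(-29.7040) = 29.7040%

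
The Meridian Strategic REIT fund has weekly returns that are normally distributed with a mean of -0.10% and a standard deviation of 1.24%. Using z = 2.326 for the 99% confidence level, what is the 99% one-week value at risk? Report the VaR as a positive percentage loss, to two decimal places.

VaR (as % loss) = −(μ − z·σ) = −(-0.10% − 2.326 × 1.24%) = −(-2.98424%) = 2.98424%

2.98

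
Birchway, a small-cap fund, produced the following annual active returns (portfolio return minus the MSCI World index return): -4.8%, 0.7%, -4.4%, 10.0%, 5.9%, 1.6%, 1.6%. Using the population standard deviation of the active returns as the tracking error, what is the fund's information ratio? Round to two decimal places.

r̄ = (-4.8 + 0.7 − 4.4 + 10 + 5.9 + 1.6 + 1.6) / 7 = 1.5143%
Σ(r − r̄)² = (-4.8 − 1.5143)² + (0.7 − 1.5143)² + … = 166.7686
population σ = √(166.7686 / 7) = √23.8241 = 4.8810%
IR = r̄ / tracking error = 1.5143 / 4.8810 = 0.3102

0.31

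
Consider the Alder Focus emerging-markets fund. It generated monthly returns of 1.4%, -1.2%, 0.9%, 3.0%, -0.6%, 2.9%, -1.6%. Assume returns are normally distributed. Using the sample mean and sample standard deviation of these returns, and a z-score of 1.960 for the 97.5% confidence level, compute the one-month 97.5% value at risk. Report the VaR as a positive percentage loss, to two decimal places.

3.00

r̄ = (1.4 − 1.2 + 0.9 + 3 − 0.6 + 2.9 − 1.6) / 7 = 0.6857%
Sample σ = √[Σ(r − r̄)² / 6] = √[21.2486 / 6] = √3.5414 = 1.8819%
VaR = −(r̄ − z·σ) = −(0.6857 − 1.960 × 1.8819) = −(-3.0028) = 3.0028%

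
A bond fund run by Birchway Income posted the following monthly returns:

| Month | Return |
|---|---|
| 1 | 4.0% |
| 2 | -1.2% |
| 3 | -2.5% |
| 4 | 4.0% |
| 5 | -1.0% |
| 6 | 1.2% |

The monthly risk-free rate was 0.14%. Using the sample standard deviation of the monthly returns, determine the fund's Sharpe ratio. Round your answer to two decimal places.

Mean return μ = 4.50 / 6 = 0.7500%
Σ(r − μ)² = 38.7550; sample σ = √(38.7550/5) = 2.7841%
Sharpe = (μ − rf) / σ = (0.7500 − 0.14) / 2.7841 = 0.6100 / 2.7841 = 0.2191

0.22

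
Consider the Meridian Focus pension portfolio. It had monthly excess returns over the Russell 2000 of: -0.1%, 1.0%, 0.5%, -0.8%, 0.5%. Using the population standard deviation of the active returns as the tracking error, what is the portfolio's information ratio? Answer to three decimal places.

0.356

Mean return r̄ = 1.10 / 5 = 0.2200%
Σ(r − r̄)² = 1.9080; population σ = √(1.9080/5) = 0.6177%
IR = r̄ / tracking error = 0.2200 / 0.6177 = 0.3562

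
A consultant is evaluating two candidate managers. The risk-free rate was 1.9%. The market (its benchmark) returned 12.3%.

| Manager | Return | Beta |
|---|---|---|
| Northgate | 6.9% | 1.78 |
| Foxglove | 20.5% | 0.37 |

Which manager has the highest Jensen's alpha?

Foxglove

Northgate: α = 6.9% − [1.9% + 1.78 × (12.3% − 1.9%)] = -13.512
Foxglove: α = 20.5% − [1.9% + 0.37 × (12.3% − 1.9%)] = 14.752
Highest: Foxglove (14.752).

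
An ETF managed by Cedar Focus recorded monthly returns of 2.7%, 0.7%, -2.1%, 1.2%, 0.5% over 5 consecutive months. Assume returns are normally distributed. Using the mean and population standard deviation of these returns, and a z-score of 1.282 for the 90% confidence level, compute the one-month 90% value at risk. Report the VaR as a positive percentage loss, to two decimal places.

1.39

r̄ = (2.7 + 0.7 − 2.1 + 1.2 + 0.5) / 5 = 0.6000%
Σ(r − r̄)² = (2.7 − 0.6000)² + (0.7 − 0.6000)² + … = 12.0800
population σ = √(12.0800 / 5) = √2.4160 = 1.5543%
VaR = −(r̄ − z·σ) = −(0.6000 − 1.282 × 1.5543) = −(-1.3926) = 1.3926%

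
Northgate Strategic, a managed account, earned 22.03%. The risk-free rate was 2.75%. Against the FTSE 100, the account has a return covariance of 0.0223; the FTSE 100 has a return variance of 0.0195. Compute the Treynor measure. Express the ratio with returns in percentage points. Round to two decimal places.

β = Cov / Var = 0.0223 / 0.0195 = 1.1436
Treynor = (Rp − Rf) / β = (22.03% − 2.75%) / 1.1436 = 19.28 / 1.1436 = 16.8590

16.86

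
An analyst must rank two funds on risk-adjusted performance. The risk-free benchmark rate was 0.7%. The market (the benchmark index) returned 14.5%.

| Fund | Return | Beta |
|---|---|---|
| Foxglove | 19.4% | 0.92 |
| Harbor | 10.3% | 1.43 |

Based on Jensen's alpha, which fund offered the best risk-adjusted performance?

Foxglove

Foxglove: α = 19.4% − [0.7% + 0.92 × (14.5% − 0.7%)] = 6.004
Harbor: α = 10.3% − [0.7% + 1.43 × (14.5% − 0.7%)] = -10.134
Highest: Foxglove (6.004).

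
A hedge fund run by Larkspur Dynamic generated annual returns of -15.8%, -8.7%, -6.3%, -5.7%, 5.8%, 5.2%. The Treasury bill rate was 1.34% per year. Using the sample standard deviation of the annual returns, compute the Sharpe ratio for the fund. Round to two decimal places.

-0.67

r̄ = (-15.8 − 8.7 − 6.3 − 5.7 + 5.8 + 5.2) / 6 = -4.2500%
Σ(r − r̄)² = 349.8150; sample σ = √(349.8150/5) = 8.3644%
Sharpe = (r̄ − rf) / σ = (-4.2500 − 1.34) / 8.3644 = -5.5900 / 8.3644 = -0.6683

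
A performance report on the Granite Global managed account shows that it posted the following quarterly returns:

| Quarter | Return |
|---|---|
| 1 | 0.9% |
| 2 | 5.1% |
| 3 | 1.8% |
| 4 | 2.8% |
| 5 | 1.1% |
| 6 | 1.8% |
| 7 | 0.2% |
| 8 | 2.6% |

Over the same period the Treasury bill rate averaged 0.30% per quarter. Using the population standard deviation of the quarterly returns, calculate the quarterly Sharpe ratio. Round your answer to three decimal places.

Mean return μ = 16.30 / 8 = 2.0375%
Σ(r − μ)² = (0.9 − 2.0375)² + (5.1 − 2.0375)² + (1.8 − 2.0375)² + … = 15.9388
population σ = √(15.9388 / 8) = √1.9924 = 1.4115%
Sharpe = (μ − rf) / σ = (2.0375 − 0.3) / 1.4115 = 1.7375 / 1.4115 = 1.2310

1.231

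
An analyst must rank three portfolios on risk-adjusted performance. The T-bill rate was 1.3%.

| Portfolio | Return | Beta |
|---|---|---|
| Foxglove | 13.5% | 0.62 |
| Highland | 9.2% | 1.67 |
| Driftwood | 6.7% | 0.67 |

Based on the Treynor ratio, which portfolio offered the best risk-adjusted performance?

Foxglove

Foxglove: Treynor = (13.5% − 1.3%) / 0.62 = 19.677
Highland: Treynor = (9.2% − 1.3%) / 1.67 = 4.731
Driftwood: Treynor = (6.7% − 1.3%) / 0.67 = 8.060
Highest: Foxglove (19.677).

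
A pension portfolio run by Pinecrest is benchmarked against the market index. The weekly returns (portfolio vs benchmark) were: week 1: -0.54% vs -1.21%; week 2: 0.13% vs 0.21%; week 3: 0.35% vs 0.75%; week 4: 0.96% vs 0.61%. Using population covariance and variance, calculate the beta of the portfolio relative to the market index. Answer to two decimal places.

r̄p = 0.2250%,  r̄m = 0.0900%
Cov = Σ(rp − r̄p)(rm − r̄m) / 4 = 0.3620
Var(rm) = Σ(rm − r̄m)² / 4 = 0.6026
β = Cov / Var = 0.3620 / 0.6026 = 0.6007

0.60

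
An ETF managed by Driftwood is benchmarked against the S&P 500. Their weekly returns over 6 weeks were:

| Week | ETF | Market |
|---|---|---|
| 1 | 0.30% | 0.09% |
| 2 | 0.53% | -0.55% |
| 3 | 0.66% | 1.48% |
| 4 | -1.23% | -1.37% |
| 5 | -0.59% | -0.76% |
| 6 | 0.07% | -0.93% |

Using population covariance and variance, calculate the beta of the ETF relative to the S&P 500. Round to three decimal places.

r̄p = -0.0433%,  r̄m = -0.3400%
Cov = Σ(rp − r̄p)(rm − r̄m) / 6 = 0.4487
Var(rm) = Σ(rm − r̄m)² / 6 = 0.8545
β = Cov / Var = 0.4487 / 0.8545 = 0.5251

0.525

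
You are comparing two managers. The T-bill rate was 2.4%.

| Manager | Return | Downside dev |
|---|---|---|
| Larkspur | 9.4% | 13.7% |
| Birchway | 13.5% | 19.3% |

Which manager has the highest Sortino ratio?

Birchway

Larkspur: Sortino ratio = (9.4% − 2.4%) / 13.7% = 0.511
Birchway: Sortino ratio = (13.5% − 2.4%) / 19.3% = 0.575
Highest: Birchway (0.575).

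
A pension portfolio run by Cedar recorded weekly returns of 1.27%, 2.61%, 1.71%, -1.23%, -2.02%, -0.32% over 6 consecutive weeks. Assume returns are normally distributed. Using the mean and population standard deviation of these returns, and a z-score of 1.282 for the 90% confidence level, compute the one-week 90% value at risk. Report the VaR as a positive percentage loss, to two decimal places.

μ = (1.27 + 2.61 + 1.71 − 1.23 − 2.02 − 0.32) / 6 = 0.3367%
Σ(r − μ)² = 16.3647; population σ = √(16.3647/6) = 1.6515%
VaR = −(μ − z·σ) = −(0.3367 − 1.282 × 1.6515) = −(-1.7805) = 1.7805%

1.78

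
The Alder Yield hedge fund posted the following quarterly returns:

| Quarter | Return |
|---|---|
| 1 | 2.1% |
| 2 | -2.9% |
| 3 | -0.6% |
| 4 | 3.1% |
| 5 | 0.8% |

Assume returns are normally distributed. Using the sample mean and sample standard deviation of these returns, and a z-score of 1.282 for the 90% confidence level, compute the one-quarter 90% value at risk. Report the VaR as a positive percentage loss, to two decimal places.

μ = (2.1 − 2.9 − 0.6 + 3.1 + 0.8) / 5 = 0.5000%
Σ(r − μ)² = (2.1 − 0.5000)² + (-2.9 − 0.5000)² + (-0.6 − 0.5000)² + … = 22.1800
σ = √[22.1800 / 4] = 2.3548%
VaR = −(μ − z·σ) = −(0.5000 − 1.282 × 2.3548) = −(-2.5189) = 2.5189%

2.52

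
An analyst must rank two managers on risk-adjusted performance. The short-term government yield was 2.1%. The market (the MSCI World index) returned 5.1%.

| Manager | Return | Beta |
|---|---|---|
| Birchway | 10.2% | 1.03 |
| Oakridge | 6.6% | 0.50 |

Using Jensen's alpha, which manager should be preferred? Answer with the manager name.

Birchway: α = 10.2% − [2.1% + 1.03 × (5.1% − 2.1%)] = 5.010
Oakridge: α = 6.6% − [2.1% + 0.50 × (5.1% − 2.1%)] = 3.000
Highest: Birchway (5.010).

Birchway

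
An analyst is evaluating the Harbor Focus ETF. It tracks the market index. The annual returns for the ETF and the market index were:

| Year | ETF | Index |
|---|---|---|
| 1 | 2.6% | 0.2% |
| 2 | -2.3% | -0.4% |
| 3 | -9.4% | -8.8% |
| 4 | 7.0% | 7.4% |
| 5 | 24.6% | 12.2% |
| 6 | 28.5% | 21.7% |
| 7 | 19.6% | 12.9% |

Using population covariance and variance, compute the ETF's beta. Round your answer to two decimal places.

1.36

r̄p = 10.0857%,  r̄m = 6.4571%
Cov = Σ(rp − r̄p)(rm − r̄m) / 7 = 121.6422
Var(rm) = Σ(rm − r̄m)² / 7 = 89.5253
β = Cov / Var = 121.6422 / 89.5253 = 1.3587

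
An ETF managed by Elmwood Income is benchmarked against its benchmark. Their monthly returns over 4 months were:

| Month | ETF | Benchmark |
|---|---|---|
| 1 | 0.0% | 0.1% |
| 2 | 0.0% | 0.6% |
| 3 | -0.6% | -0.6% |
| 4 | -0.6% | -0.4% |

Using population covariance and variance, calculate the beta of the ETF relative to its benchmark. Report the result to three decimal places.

0.588

r̄p = -0.3000%,  r̄m = -0.0750%
Cov = Σ(rp − r̄p)(rm − r̄m) / 4 = 0.1275
Var(rm) = Σ(rm − r̄m)² / 4 = 0.2169
β = Cov / Var = 0.1275 / 0.2169 = 0.5878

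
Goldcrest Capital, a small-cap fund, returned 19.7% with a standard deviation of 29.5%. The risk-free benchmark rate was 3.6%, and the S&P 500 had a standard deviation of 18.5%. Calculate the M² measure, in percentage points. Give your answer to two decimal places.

Sharpe = (Rp − Rf) / σp = (19.7% − 3.6%) / 29.5% = 0.5458
M² = Rf + Sharpe × σm = 3.6% + 0.5458 × 18.5% = 13.6973%

13.70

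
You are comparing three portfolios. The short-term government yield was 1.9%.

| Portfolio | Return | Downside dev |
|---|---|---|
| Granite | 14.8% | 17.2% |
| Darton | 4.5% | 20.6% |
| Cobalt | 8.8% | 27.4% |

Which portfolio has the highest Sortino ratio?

Granite

Granite: Sortino ratio = (14.8% − 1.9%) / 17.2% = 0.750
Darton: Sortino ratio = (4.5% − 1.9%) / 20.6% = 0.126
Cobalt: Sortino ratio = (8.8% − 1.9%) / 27.4% = 0.252
Highest: Granite (0.750).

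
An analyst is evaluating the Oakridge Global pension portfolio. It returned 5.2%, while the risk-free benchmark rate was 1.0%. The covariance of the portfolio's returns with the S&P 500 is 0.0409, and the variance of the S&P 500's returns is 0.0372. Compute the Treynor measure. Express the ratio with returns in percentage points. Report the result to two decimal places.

3.82

β = Cov / Var = 0.0409 / 0.0372 = 1.0995
Treynor = (Rp − Rf) / β = (5.2% − 1.0%) / 1.0995 = 4.20 / 1.0995 = 3.8199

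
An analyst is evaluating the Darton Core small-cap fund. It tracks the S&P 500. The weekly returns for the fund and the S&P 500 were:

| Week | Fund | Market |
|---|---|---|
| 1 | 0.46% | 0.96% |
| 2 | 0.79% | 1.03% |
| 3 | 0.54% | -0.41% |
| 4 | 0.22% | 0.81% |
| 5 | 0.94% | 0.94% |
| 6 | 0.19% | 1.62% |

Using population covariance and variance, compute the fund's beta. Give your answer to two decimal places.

-0.08

r̄p = 0.5233%,  r̄m = 0.8250%
Cov = Σ(rp − r̄p)(rm − r̄m) / 6 = -0.0312
Var(rm) = Σ(rm − r̄m)² / 6 = 0.3718
β = Cov / Var = -0.0312 / 0.3718 = -0.0839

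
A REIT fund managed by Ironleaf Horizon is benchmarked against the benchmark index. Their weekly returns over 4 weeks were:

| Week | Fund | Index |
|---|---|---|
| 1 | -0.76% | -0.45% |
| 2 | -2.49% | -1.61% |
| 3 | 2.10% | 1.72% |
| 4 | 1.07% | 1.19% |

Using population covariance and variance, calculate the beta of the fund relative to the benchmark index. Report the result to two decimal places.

1.32

r̄p = -0.0200%,  r̄m = 0.2125%
Cov = Σ(rp − r̄p)(rm − r̄m) / 4 = 2.3133
Var(rm) = Σ(rm − r̄m)² / 4 = 1.7471
β = Cov / Var = 2.3133 / 1.7471 = 1.3241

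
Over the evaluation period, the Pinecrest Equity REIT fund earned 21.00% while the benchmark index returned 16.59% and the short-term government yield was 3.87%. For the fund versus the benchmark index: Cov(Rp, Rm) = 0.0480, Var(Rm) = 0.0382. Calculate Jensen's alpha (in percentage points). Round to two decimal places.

1.15

β = Cov / Var = 0.0480 / 0.0382 = 1.2565
E[R] = Rf + β(Rm − Rf) = 3.87% + 1.2565 × (16.59% − 3.87%) = 19.8527%
α = Rp − E[R] = 21.00% − 19.8527% = 1.1473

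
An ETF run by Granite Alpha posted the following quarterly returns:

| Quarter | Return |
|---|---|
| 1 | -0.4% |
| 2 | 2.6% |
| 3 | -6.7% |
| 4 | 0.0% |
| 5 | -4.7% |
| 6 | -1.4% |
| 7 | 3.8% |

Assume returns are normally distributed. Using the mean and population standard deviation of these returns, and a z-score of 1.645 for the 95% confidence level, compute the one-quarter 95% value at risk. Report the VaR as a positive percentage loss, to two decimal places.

6.66

Mean return r̄ = -6.80 / 7 = -0.9714%
Σ(r − r̄)² = (-0.4 − (-0.9714))² + (2.6 − (-0.9714))² + … = 83.6943
population σ = √(83.6943 / 7) = √11.9563 = 3.4578%
VaR = −(r̄ − z·σ) = −(-0.9714 − 1.645 × 3.4578) = −(-6.6595) = 6.6595%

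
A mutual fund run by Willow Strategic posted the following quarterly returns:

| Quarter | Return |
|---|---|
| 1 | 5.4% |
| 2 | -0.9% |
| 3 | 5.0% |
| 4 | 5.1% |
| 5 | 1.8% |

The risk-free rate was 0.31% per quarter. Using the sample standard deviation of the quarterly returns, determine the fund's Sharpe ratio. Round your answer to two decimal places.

r̄ = (5.4 − 0.9 + 5 + 5.1 + 1.8) / 5 = 3.2800%
Sample std dev = √[30.4280 / 4] = 2.7581%
Sharpe = (r̄ − rf) / σ = (3.2800 − 0.31) / 2.7581 = 2.9700 / 2.7581 = 1.0768

1.08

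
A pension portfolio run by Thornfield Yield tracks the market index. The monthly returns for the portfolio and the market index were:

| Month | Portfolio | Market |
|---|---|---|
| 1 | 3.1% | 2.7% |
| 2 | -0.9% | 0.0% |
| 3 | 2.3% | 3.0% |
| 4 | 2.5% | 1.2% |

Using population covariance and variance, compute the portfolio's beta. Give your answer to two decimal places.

r̄p = 1.7500%,  r̄m = 1.7250%
Cov = Σ(rp − r̄p)(rm − r̄m) / 4 = 1.5488
Var(rm) = Σ(rm − r̄m)² / 4 = 1.4569
β = Cov / Var = 1.5488 / 1.4569 = 1.0631

1.06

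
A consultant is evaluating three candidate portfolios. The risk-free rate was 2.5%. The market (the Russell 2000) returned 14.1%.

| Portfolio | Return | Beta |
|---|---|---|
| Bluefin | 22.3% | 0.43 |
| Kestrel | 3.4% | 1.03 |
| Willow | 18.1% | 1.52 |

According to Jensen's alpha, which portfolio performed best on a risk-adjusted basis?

Bluefin: α = 22.3% − [2.5% + 0.43 × (14.1% − 2.5%)] = 14.812
Kestrel: α = 3.4% − [2.5% + 1.03 × (14.1% − 2.5%)] = -11.048
Willow: α = 18.1% − [2.5% + 1.52 × (14.1% − 2.5%)] = -2.032
Highest: Bluefin (14.812).

Bluefin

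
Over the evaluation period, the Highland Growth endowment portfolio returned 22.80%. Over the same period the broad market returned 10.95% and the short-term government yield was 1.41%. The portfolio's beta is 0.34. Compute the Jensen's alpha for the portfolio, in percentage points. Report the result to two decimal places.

18.15

CAPM expected return = Rf + β(Rm − Rf) = 1.41% + 0.34 × (10.95% − 1.41%) = 1.41 + 0.34 × 9.54 = 4.6536%
Jensen's α = Rp − E[R] = 22.80% − 4.6536% = 18.1464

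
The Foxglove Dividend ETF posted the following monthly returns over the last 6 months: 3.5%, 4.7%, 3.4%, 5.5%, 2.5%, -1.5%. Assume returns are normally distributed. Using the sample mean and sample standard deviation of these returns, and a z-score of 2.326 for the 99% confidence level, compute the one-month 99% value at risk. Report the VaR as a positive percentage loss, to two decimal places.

μ = (3.5 + 4.7 + 3.4 + 5.5 + 2.5 − 1.5) / 6 = 3.0167%
Sample σ = √[Σ(r − μ)² / 5] = √[30.0483 / 5] = √6.0097 = 2.4515%
VaR = −(μ − z·σ) = −(3.0167 − 2.326 × 2.4515) = −(-2.6855) = 2.6855%

2.69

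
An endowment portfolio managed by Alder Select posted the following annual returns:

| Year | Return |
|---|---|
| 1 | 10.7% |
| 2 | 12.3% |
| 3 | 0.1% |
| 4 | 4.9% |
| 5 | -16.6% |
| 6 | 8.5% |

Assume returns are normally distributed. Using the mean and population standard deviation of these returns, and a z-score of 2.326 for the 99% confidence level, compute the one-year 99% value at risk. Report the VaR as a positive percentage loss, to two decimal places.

r̄ = (10.7 + 12.3 + 0.1 + 4.9 − 16.6 + 8.5) / 6 = 19.90 / 6 = 3.3167%
Σ(r − r̄)² = 571.6083; population σ = √(571.6083/6) = 9.7605%
VaR = −(r̄ − z·σ) = −(3.3167 − 2.326 × 9.7605) = −(-19.3862) = 19.3862%

19.39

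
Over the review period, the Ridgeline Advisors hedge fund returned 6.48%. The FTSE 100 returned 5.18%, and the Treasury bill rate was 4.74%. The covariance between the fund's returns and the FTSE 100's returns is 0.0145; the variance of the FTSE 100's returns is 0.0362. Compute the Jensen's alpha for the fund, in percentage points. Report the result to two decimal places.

1.56

β = Cov / Var = 0.0145 / 0.0362 = 0.4006
E[R] = Rf + β(Rm − Rf) = 4.74% + 0.4006 × (5.18% − 4.74%) = 4.9163%
α = Rp − E[R] = 6.48% − 4.9163% = 1.5637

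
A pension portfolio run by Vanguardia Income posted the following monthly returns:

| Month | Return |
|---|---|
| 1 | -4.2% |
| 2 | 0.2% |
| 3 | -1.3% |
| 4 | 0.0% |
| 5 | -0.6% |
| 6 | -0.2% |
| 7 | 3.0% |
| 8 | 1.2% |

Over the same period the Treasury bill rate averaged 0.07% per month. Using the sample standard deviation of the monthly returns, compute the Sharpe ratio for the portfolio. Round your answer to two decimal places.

-0.15

μ = (-4.2 + 0.2 − 1.3 + 0 − 0.6 − 0.2 + 3 + 1.2) / 8 = -0.2375%
Σ(r − μ)² = (-4.2 − (-0.2375))² + (0.2 − (-0.2375))² + … = 29.7588
sample σ = √(29.7588 / 7) = √4.2513 = 2.0619%
Sharpe = (μ − rf) / σ = (-0.2375 − 0.07) / 2.0619 = -0.3075 / 2.0619 = -0.1491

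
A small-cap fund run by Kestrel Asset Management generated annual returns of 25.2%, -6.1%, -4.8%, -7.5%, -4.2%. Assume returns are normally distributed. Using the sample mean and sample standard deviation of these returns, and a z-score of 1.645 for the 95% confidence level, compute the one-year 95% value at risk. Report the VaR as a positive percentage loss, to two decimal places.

22.27

r̄ = (25.2 − 6.1 − 4.8 − 7.5 − 4.2) / 5 = 2.60 / 5 = 0.5200%
Sample std dev = √[767.8280 / 4] = 13.8549%
VaR = −(r̄ − z·σ) = −(0.5200 − 1.645 × 13.8549) = −(-22.2713) = 22.2713%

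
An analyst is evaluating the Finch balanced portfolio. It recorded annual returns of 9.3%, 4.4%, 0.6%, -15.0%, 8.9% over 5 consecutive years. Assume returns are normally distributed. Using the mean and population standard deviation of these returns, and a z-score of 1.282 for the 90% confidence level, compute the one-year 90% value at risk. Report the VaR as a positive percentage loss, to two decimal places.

r̄ = (9.3 + 4.4 + 0.6 − 15 + 8.9) / 5 = 1.6400%
Population std dev = √[396.9720 / 5] = 8.9104%
VaR = −(r̄ − z·σ) = −(1.6400 − 1.282 × 8.9104) = −(-9.7831) = 9.7831%

9.78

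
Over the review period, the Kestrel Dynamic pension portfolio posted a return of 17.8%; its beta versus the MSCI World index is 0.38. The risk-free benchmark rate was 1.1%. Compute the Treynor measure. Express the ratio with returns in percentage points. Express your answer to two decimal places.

Treynor = (Rp − Rf) / β = (17.8% − 1.1%) / 0.38 = 16.70 / 0.38 = 43.9474

43.95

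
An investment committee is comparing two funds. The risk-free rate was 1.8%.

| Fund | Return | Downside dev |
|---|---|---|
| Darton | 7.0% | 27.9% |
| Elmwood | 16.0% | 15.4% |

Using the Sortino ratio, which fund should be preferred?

Elmwood

Darton: Sortino ratio = (7.0% − 1.8%) / 27.9% = 0.186
Elmwood: Sortino ratio = (16.0% − 1.8%) / 15.4% = 0.922
Highest: Elmwood (0.922).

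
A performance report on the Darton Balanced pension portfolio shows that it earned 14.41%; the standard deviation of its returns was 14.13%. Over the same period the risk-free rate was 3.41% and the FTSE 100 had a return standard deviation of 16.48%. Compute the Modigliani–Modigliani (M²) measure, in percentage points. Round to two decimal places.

Sharpe = (Rp − Rf) / σp = (14.41% − 3.41%) / 14.13% = 0.7785
M² = Rf + Sharpe × σm = 3.41% + 0.7785 × 16.48% = 16.2397%

16.24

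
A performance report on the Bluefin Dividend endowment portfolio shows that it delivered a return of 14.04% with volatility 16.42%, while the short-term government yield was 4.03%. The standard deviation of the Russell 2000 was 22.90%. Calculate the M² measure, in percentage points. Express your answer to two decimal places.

17.99

Sharpe = (Rp − Rf) / σp = (14.04% − 4.03%) / 16.42% = 0.6096
M² = Rf + Sharpe × σm = 4.03% + 0.6096 × 22.90% = 17.9898%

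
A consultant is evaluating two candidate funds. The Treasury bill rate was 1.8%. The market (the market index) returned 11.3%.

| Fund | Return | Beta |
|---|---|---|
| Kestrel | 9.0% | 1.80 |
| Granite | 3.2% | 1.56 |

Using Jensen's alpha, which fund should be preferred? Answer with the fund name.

Kestrel

Kestrel: α = 9.0% − [1.8% + 1.80 × (11.3% − 1.8%)] = -9.900
Granite: α = 3.2% − [1.8% + 1.56 × (11.3% − 1.8%)] = -13.420
Highest: Kestrel (-9.900).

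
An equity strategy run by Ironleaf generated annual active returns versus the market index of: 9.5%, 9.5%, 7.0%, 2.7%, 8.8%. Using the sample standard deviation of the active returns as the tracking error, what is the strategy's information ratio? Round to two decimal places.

2.61

Mean return r̄ = 37.50 / 5 = 7.5000%
Sample std dev = √[32.9800 / 4] = 2.8714%
IR = r̄ / tracking error = 7.5000 / 2.8714 = 2.6120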